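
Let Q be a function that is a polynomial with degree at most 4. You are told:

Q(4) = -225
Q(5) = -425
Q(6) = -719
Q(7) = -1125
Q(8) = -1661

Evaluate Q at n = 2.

Write Q(n) = an^4 + bn³ + cn² + dn + e; the 5 given values yield a linear system in the 5 coefficients.
Solving, the leading coefficient vanishes, and Q(n) = -3n³ - 2n² + n - 5.
Then Q(2) = -35.

-35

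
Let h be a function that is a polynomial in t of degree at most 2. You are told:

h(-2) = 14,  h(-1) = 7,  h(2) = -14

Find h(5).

-35

Write h(t) = at² + bt + c; the 3 given values yield a linear system in the 3 coefficients.
Solving, the leading coefficient vanishes, and h(t) = -7t.
Then h(5) = -35.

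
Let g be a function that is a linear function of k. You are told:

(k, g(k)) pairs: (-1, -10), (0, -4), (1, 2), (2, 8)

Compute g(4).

Write g(k) = ak + b; the 4 given values yield a linear system in the 2 coefficients.
Solving, g(k) = 6k - 4.
Then g(4) = 20.

20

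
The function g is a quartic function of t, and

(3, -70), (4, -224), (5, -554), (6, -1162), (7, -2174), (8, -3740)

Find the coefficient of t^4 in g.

First differences: -154, -330, -608, -1012, -1566. Second differences: -176, -278, -404, -554. Third differences: -102, -126, -150. Fourth differences: -24, -24.
Level-4 differences are constant, so g has degree 4.
Fitting a degree-4 polynomial gives g(t) = -t^4 + t³ - 3t² + 5t - 4.
The coefficient of t^4 is -1.

-1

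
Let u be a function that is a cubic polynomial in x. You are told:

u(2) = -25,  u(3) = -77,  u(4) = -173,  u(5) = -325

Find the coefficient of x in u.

Write u(x) = ax³ + bx² + cx + d; the 4 given values yield a linear system in the 4 coefficients.
Solving, u(x) = -2x³ - 4x² + 6x - 5.
The coefficient of x is 6.

6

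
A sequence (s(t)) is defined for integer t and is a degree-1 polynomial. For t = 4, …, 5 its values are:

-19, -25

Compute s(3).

Write s(t) = at + b; the 2 given values yield a linear system in the 2 coefficients.
Solving, s(t) = -6t + 5.
Then s(3) = -13.

-13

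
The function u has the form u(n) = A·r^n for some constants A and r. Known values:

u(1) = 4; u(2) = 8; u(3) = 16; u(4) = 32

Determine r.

Consecutive ratio: 8/4 = 2, and 16/8 = 2, so r = 2.
Then A·2^1 = 4 gives A = 2, and u(n) = 2·2^n.

2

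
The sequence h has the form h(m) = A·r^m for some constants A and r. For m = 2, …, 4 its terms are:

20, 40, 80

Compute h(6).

320

Consecutive ratio: 40/20 = 2, and 80/40 = 2, so r = 2.
Then A·2^2 = 20 gives A = 5, and h(m) = 5·2^m.
h(6) = 5·2^6 = 320.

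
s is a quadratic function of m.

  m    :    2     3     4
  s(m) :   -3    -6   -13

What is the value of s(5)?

Write s(m) = am² + bm + c; the 3 given values yield a linear system in the 3 coefficients.
Solving, s(m) = -2m² + 7m - 9.
Then s(5) = -24.

-24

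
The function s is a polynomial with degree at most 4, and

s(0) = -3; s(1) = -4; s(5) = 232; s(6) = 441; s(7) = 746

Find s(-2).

-55

Write s(k) = ak^4 + bk³ + ck² + dk + e; the 5 given values yield a linear system in the 5 coefficients.
Solving, the leading coefficient vanishes, and s(k) = 3k³ - 6k² + 2k - 3.
Then s(-2) = -55.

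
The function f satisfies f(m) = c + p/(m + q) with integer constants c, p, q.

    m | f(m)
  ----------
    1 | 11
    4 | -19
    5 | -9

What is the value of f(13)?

(f(m) − c)(m + q) = p for each data point; the three points give a linear system in c and q, then p follows.
Solving: c = 1, q = -3, p = -20, so f(m) = 1 − 20/(m − 3).
Then f(13) = 1 − 20/10 = -1.

-1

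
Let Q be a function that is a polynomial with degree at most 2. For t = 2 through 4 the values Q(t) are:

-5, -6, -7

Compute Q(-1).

First differences: -1, -1.
Level-1 differences are constant, so Q has degree 1.
Fitting a degree-1 polynomial gives Q(t) = -t - 3.
Then Q(-1) = -2.

-2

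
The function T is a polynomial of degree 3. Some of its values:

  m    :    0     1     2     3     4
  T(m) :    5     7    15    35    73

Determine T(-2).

First differences: 2, 8, 20, 38. Second differences: 6, 12, 18. Third differences: 6, 6.
Level-3 differences are constant, so T has degree 3.
Fitting a degree-3 polynomial gives T(m) = m³ + m + 5.
Then T(-2) = -5.

-5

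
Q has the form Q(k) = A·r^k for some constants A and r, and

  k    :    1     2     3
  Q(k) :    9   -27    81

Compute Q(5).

Consecutive ratio: -27/9 = -3, and 81/(-27) = -3, so r = -3.
Then A·(-3)^1 = 9 gives A = -3, and Q(k) = -3·(-3)^k.
Q(5) = -3·(-3)^5 = 729.

729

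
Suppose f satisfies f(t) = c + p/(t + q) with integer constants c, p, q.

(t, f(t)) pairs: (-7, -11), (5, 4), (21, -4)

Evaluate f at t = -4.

(f(t) − c)(t + q) = p for each data point; the three points give a linear system in c and q, then p follows.
Solving: c = -6, q = -1, p = 40, so f(t) = -6 + 40/(t − 1).
Then f(-4) = -6 + 40/(-5) = -14.

-14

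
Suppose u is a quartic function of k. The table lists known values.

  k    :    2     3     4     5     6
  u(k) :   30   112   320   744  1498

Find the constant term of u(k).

4

Write u(k) = ak^4 + bk³ + ck² + dk + e; the 5 given values yield a linear system in the 5 coefficients.
Solving, u(k) = k^4 + k³ - k² + 3k + 4.
The constant term is u(0) = 4.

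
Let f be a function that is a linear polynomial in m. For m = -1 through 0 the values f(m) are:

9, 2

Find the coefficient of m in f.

Write f(m) = am + b; the 2 given values yield a linear system in the 2 coefficients.
Solving, f(m) = -7m + 2.
The coefficient of m is -7.

-7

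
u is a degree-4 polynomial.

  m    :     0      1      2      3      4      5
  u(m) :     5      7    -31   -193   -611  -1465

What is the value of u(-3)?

First differences: 2, -38, -162, -418, -854. Second differences: -40, -124, -256, -436. Third differences: -84, -132, -180. Fourth differences: -48, -48.
Level-4 differences are constant, so u has degree 4.
Fitting a degree-4 polynomial gives u(m) = -2m^4 - 2m³ + 6m + 5.
Then u(-3) = -121.

-121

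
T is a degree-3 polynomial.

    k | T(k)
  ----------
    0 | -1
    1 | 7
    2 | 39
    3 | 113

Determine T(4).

Write T(k) = ak³ + bk² + ck + d; the 4 given values yield a linear system in the 4 coefficients.
Solving, T(k) = 3k³ + 3k² + 2k - 1.
Then T(4) = 247.

247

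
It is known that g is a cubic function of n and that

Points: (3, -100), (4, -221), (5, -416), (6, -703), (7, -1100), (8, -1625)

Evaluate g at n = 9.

First differences: -121, -195, -287, -397, -525. Second differences: -74, -92, -110, -128. Third differences: -18, -18, -18.
Level-3 differences are constant, so g has degree 3.
Fitting a degree-3 polynomial gives g(n) = -3n³ - n² - 3n - 1.
Then g(9) = -2296.

-2296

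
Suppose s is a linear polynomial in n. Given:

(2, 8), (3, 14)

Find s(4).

20

Write s(n) = an + b; the 2 given values yield a linear system in the 2 coefficients.
Solving, s(n) = 6n - 4.
Then s(4) = 20.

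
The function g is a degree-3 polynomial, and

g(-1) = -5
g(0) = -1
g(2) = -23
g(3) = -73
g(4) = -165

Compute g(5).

-311

Write g(n) = an³ + bn² + cn + d; the 5 given values yield a linear system in the 4 coefficients.
Solving, g(n) = -2n³ - 3n² + 3n - 1.
Then g(5) = -311.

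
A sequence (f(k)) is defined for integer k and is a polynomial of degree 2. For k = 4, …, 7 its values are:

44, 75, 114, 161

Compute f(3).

21

Write f(k) = ak² + bk + c; the 4 given values yield a linear system in the 3 coefficients.
Solving, f(k) = 4k² - 5k.
Then f(3) = 21.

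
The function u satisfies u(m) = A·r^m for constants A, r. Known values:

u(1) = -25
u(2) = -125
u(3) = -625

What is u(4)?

Consecutive ratio: -125/(-25) = 5, and -625/(-125) = 5, so r = 5.
Then A·5^1 = -25 gives A = -5, and u(m) = -5·5^m.
u(4) = -5·5^4 = -3125.

-3125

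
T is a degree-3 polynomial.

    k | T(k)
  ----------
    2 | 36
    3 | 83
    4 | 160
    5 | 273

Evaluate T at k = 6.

428

Write T(k) = ak³ + bk² + ck + d; the 4 given values yield a linear system in the 4 coefficients.
Solving, T(k) = k³ + 6k² - 2k + 8.
Then T(6) = 428.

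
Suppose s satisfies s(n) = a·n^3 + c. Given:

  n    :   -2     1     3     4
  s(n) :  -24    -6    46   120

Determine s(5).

242

From s(-2) = -24 and s(1) = -6: -8a + c = -24 and 1a + c = -6.
Subtracting: 9a = 18, so a = 2; then c = -24 − 2·(-8) = -8.
So s(n) = 2n³ − 8, and s(5) = 242.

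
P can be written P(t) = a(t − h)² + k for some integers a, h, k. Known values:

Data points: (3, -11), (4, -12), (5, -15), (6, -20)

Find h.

First differences -1, -3, -5; second difference -2 = 2a, so a = -1.
Expanding, the t-coefficient is −2ah = 2h; matching it to the data gives h = 3, and then k = -11.
So P(t) = -1(t − 3)² − 11.
Hence h = 3.

3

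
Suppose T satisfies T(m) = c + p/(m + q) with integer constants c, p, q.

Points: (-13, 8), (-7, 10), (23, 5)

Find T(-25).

(T(m) − c)(m + q) = p for each data point; the three points give a linear system in c and q, then p follows.
Solving: c = 6, q = 1, p = -24, so T(m) = 6 − 24/(m + 1).
Then T(-25) = 6 − 24/(-24) = 7.

7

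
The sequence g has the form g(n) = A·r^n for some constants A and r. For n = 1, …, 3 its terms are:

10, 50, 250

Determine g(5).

6250

Consecutive ratio: 50/10 = 5, and 250/50 = 5, so r = 5.
Then A·5^1 = 10 gives A = 2, and g(n) = 2·5^n.
g(5) = 2·5^5 = 6250.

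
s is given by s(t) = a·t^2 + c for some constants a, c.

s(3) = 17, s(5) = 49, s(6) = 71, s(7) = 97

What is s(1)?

1

From s(3) = 17 and s(5) = 49: 9a + c = 17 and 25a + c = 49.
Subtracting: 16a = 32, so a = 2; then c = 17 − 2·9 = -1.
So s(t) = 2t² − 1, and s(1) = 1.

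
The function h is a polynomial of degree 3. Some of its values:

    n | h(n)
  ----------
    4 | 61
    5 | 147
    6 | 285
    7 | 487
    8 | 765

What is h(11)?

Write h(n) = an³ + bn² + cn + d; the 5 given values yield a linear system in the 4 coefficients.
Solving, h(n) = 2n³ - 4n² - 3.
Then h(11) = 2175.

2175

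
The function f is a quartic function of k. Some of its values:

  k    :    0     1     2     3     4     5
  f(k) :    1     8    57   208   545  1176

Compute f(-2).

Write f(k) = ak^4 + bk³ + ck² + dk + e; the 6 given values yield a linear system in the 5 coefficients.
Solving, f(k) = k^4 + 4k³ + 2k² + 1.
Then f(-2) = -7.

-7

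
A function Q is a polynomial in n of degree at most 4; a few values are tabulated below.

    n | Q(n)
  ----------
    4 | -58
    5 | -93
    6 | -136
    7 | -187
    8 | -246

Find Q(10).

Write Q(n) = an^4 + bn³ + cn² + dn + e; the 5 given values yield a linear system in the 5 coefficients.
Solving, the top 2 coefficients vanish, and Q(n) = -4n² + n + 2.
Then Q(10) = -388.

-388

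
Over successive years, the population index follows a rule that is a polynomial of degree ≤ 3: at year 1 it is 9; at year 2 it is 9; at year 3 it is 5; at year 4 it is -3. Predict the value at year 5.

-15

Write the value at x as u(x).
First differences: 0, -4, -8. Second differences: -4, -4.
Level-2 differences are constant, so u has degree 2.
Fitting a degree-2 polynomial gives u(x) = -2x² + 6x + 5.
Then u(5) = -15.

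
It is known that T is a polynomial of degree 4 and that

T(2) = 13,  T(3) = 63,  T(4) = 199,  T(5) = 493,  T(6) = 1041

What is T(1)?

Write T(k) = ak^4 + bk³ + ck² + dk + e; the 5 given values yield a linear system in the 5 coefficients.
Solving, T(k) = k^4 - 2k³ + 6k² - 7k + 3.
Then T(1) = 1.

1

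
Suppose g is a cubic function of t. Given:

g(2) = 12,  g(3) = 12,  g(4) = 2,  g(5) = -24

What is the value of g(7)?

-148

Write g(t) = at³ + bt² + ct + d; the 4 given values yield a linear system in the 4 coefficients.
Solving, g(t) = -t³ + 4t² - t + 6.
Then g(7) = -148.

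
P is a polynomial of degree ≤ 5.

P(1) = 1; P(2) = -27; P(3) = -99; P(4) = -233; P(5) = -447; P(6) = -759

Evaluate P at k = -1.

First differences: -28, -72, -134, -214, -312. Second differences: -44, -62, -80, -98. Third differences: -18, -18, -18.
Level-3 differences are constant, so P has degree 3.
Fitting a degree-3 polynomial gives P(k) = -3k³ - 4k² + 5k + 3.
Then P(-1) = -3.

-3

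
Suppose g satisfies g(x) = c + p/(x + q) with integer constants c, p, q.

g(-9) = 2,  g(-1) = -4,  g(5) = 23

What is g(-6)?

(g(x) − c)(x + q) = p for each data point; the three points give a linear system in c and q, then p follows.
Solving: c = 5, q = -3, p = 36, so g(x) = 5 + 36/(x − 3).
Then g(-6) = 5 + 36/(-9) = 1.

1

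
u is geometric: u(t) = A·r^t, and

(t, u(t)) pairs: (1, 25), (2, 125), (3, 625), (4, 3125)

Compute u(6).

78125

Consecutive ratio: 125/25 = 5, and 625/125 = 5, so r = 5.
Then A·5^1 = 25 gives A = 5, and u(t) = 5·5^t.
u(6) = 5·5^6 = 78125.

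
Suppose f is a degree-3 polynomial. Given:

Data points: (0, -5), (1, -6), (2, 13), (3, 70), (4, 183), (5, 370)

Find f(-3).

First differences: -1, 19, 57, 113, 187. Second differences: 20, 38, 56, 74. Third differences: 18, 18, 18.
Level-3 differences are constant, so f has degree 3.
Fitting a degree-3 polynomial gives f(k) = 3k³ + k² - 5k - 5.
Then f(-3) = -62.

-62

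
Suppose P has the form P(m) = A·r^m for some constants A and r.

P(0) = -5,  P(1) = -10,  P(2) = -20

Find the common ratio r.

Consecutive ratio: -10/(-5) = 2, and -20/(-10) = 2, so r = 2.
Then A·2^0 = -5 gives A = -5, and P(m) = -5·2^m.

2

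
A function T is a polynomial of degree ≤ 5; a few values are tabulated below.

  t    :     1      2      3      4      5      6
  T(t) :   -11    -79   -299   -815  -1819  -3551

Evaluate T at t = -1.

First differences: -68, -220, -516, -1004, -1732. Second differences: -152, -296, -488, -728. Third differences: -144, -192, -240. Fourth differences: -48, -48.
Level-4 differences are constant, so T has degree 4.
Fitting a degree-4 polynomial gives T(t) = -2t^4 - 4t³ - 2t² - 4t + 1.
Then T(-1) = 5.

5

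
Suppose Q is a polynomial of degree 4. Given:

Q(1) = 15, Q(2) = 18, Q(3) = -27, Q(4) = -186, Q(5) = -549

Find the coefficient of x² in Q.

Write Q(x) = ax^4 + bx³ + cx² + dx + e; the 5 given values yield a linear system in the 5 coefficients.
Solving, Q(x) = -x^4 - x³ + 7x² + 4x + 6.
The coefficient of x² is 7.

7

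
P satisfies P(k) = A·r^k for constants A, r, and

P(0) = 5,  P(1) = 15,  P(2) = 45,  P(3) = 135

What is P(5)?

Consecutive ratio: 15/5 = 3, and 45/15 = 3, so r = 3.
Then A·3^0 = 5 gives A = 5, and P(k) = 5·3^k.
P(5) = 5·3^5 = 1215.

1215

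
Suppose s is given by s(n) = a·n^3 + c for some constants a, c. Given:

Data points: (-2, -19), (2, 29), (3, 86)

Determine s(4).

From s(-2) = -19 and s(2) = 29: -8a + c = -19 and 8a + c = 29.
Subtracting: 16a = 48, so a = 3; then c = -19 − 3·(-8) = 5.
So s(n) = 3n³ + 5, and s(4) = 197.

197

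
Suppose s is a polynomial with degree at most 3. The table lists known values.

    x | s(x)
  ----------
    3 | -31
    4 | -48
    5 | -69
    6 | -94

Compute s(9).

-193

First differences: -17, -21, -25. Second differences: -4, -4.
Level-2 differences are constant, so s has degree 2.
Fitting a degree-2 polynomial gives s(x) = -2x² - 3x - 4.
Then s(9) = -193.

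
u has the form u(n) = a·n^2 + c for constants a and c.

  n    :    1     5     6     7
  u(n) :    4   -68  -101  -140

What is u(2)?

-5

From u(1) = 4 and u(5) = -68: 1a + c = 4 and 25a + c = -68.
Subtracting: 24a = -72, so a = -3; then c = 4 − (-3)·1 = 7.
So u(n) = -3n² + 7, and u(2) = -5.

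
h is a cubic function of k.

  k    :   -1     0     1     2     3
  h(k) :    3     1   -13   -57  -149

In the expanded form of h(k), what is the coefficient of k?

-5

Write h(k) = ak³ + bk² + ck + d; the 5 given values yield a linear system in the 4 coefficients.
Solving, h(k) = -3k³ - 6k² - 5k + 1.
The coefficient of k is -5.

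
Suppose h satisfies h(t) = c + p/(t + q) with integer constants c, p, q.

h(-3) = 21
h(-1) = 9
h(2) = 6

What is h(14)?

4

(h(t) − c)(t + q) = p for each data point; the three points give a linear system in c and q, then p follows.
Solving: c = 3, q = 4, p = 18, so h(t) = 3 + 18/(t + 4).
Then h(14) = 3 + 18/18 = 4.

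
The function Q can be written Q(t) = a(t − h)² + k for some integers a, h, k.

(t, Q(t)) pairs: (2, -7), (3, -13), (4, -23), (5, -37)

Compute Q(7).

-77

First differences -6, -10, -14; second difference -4 = 2a, so a = -2.
Expanding, the t-coefficient is −2ah = 4h; matching it to the data gives h = 1, and then k = -5.
So Q(t) = -2(t − 1)² − 5.
Q(7) = -2·6² − 5 = -77.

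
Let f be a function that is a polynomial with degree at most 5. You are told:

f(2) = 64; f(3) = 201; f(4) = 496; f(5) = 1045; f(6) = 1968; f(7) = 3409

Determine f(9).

First differences: 137, 295, 549, 923, 1441. Second differences: 158, 254, 374, 518. Third differences: 96, 120, 144. Fourth differences: 24, 24.
Level-4 differences are constant, so f has degree 4.
Fitting a degree-4 polynomial gives f(k) = k^4 + 2k³ + 6k² + 4k.
Then f(9) = 8541.

8541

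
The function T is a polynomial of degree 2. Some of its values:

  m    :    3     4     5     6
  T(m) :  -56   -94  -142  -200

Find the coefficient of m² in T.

First differences: -38, -48, -58. Second differences: -10, -10.
Level-2 differences are constant, so T has degree 2.
Fitting a degree-2 polynomial gives T(m) = -5m² - 3m - 2.
The coefficient of m² is -5.

-5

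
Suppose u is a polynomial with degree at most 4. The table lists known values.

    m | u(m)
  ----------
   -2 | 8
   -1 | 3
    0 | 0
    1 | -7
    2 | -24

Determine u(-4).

Write u(m) = am^4 + bm³ + cm² + dm + e; the 5 given values yield a linear system in the 5 coefficients.
Solving, the leading coefficient vanishes, and u(m) = -m³ - 2m² - 4m.
Then u(-4) = 48.

48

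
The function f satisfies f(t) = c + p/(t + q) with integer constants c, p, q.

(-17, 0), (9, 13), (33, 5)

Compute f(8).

(f(t) − c)(t + q) = p for each data point; the three points give a linear system in c and q, then p follows.
Solving: c = 3, q = -3, p = 60, so f(t) = 3 + 60/(t − 3).
Then f(8) = 3 + 60/5 = 15.

15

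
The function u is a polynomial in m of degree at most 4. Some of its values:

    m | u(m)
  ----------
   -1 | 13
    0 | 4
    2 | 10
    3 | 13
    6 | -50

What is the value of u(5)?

Write u(m) = am^4 + bm³ + cm² + dm + e; the 5 given values yield a linear system in the 5 coefficients.
Solving, the leading coefficient vanishes, and u(m) = -m³ + 5m² - 3m + 4.
Then u(5) = -11.

-11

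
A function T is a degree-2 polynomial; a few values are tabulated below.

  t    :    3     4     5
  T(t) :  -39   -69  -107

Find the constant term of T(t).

3

Write T(t) = at² + bt + c; the 3 given values yield a linear system in the 3 coefficients.
Solving, T(t) = -4t² - 2t + 3.
The constant term is T(0) = 3.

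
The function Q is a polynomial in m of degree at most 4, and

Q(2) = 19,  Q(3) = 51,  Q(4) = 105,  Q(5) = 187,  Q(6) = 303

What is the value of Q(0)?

First differences: 32, 54, 82, 116. Second differences: 22, 28, 34. Third differences: 6, 6.
Level-3 differences are constant, so Q has degree 3.
Fitting a degree-3 polynomial gives Q(m) = m³ + 2m² + 3m - 3.
Then Q(0) = -3.

-3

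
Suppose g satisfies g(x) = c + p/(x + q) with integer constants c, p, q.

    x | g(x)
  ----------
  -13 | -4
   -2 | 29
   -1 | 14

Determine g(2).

(g(x) − c)(x + q) = p for each data point; the three points give a linear system in c and q, then p follows.
Solving: c = -1, q = 3, p = 30, so g(x) = -1 + 30/(x + 3).
Then g(2) = -1 + 30/5 = 5.

5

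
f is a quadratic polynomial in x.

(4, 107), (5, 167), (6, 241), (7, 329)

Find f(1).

11

Write f(x) = ax² + bx + c; the 4 given values yield a linear system in the 3 coefficients.
Solving, f(x) = 7x² - 3x + 7.
Then f(1) = 11.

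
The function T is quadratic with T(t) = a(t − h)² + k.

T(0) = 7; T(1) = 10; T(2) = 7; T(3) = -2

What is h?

First differences 3, -3, -9; second difference -6 = 2a, so a = -3.
Expanding, the t-coefficient is −2ah = 6h; matching it to the data gives h = 1, and then k = 10.
So T(t) = -3(t − 1)² + 10.
Hence h = 1.

1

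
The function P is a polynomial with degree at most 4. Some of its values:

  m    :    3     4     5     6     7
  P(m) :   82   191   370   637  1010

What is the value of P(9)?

2146

First differences: 109, 179, 267, 373. Second differences: 70, 88, 106. Third differences: 18, 18.
Level-3 differences are constant, so P has degree 3.
Fitting a degree-3 polynomial gives P(m) = 3m³ - m² + 5m - 5.
Then P(9) = 2146.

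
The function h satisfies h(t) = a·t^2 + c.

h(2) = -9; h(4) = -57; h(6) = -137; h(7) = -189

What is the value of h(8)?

From h(2) = -9 and h(4) = -57: 4a + c = -9 and 16a + c = -57.
Subtracting: 12a = -48, so a = -4; then c = -9 − (-4)·4 = 7.
So h(t) = -4t² + 7, and h(8) = -249.

-249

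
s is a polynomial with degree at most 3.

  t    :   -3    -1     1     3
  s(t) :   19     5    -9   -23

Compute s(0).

Write s(t) = at³ + bt² + ct + d; the 4 given values yield a linear system in the 4 coefficients.
Solving, the top 2 coefficients vanish, and s(t) = -7t - 2.
Then s(0) = -2.

-2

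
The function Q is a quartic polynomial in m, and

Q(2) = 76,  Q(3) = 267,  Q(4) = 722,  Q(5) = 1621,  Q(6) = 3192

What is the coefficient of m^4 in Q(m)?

Write Q(m) = am^4 + bm³ + cm² + dm + e; the 5 given values yield a linear system in the 5 coefficients.
Solving, Q(m) = 2m^4 + 2m³ + 4m² + 3m + 6.
The coefficient of m^4 is 2.

2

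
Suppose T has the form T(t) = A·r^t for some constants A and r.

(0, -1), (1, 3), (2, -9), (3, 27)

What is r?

Consecutive ratio: 3/(-1) = -3, and -9/3 = -3, so r = -3.
Then A·(-3)^0 = -1 gives A = -1, and T(t) = -1·(-3)^t.

-3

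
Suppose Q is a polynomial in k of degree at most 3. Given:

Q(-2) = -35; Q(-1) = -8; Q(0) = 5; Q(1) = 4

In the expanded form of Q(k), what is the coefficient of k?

6

First differences: 27, 13, -1. Second differences: -14, -14.
Level-2 differences are constant, so Q has degree 2.
Fitting a degree-2 polynomial gives Q(k) = -7k² + 6k + 5.
The coefficient of k is 6.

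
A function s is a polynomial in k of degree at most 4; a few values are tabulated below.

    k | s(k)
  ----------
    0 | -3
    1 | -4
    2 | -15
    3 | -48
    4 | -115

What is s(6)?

First differences: -1, -11, -33, -67. Second differences: -10, -22, -34. Third differences: -12, -12.
Level-3 differences are constant, so s has degree 3.
Fitting a degree-3 polynomial gives s(k) = -2k³ + k² - 3.
Then s(6) = -399.

-399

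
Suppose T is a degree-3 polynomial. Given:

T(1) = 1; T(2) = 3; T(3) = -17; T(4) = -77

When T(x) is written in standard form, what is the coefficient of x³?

Write T(x) = ax³ + bx² + cx + d; the 4 given values yield a linear system in the 4 coefficients.
Solving, T(x) = -3x³ + 7x² + 2x - 5.
The coefficient of x³ is -3.

-3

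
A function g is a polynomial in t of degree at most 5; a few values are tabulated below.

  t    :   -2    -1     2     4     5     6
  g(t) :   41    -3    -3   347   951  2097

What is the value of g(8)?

Write g(t) = at^5 + bt^4 + ct³ + dt² + et + p; the 6 given values yield a linear system in the 6 coefficients.
Solving, the leading coefficient vanishes, and g(t) = 2t^4 - 2t³ - t² - 3t - 9.
Then g(8) = 7071.

7071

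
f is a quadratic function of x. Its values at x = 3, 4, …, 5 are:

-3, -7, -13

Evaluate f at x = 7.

Write f(x) = ax² + bx + c; the 3 given values yield a linear system in the 3 coefficients.
Solving, f(x) = -x² + 3x - 3.
Then f(7) = -31.

-31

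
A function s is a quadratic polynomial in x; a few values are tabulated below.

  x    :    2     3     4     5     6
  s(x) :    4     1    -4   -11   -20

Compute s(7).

-31

Write s(x) = ax² + bx + c; the 5 given values yield a linear system in the 3 coefficients.
Solving, s(x) = -x² + 2x + 4.
Then s(7) = -31.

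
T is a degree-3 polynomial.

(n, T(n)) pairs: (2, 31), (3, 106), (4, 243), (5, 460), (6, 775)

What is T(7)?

First differences: 75, 137, 217, 315. Second differences: 62, 80, 98. Third differences: 18, 18.
Level-3 differences are constant, so T has degree 3.
Extending the table by one column gives the next first difference 431, so T(7) = 775 + 431 = 1206.

1206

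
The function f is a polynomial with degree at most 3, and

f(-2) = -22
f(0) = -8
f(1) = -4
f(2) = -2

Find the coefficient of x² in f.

Write f(x) = ax³ + bx² + cx + d; the 4 given values yield a linear system in the 4 coefficients.
Solving, the leading coefficient vanishes, and f(x) = -x² + 5x - 8.
The coefficient of x² is -1.

-1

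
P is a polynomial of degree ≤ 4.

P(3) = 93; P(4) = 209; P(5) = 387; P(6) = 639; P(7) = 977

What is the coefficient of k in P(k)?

First differences: 116, 178, 252, 338. Second differences: 62, 74, 86. Third differences: 12, 12.
Level-3 differences are constant, so P has degree 3.
Fitting a degree-3 polynomial gives P(k) = 2k³ + 7k² - 7k - 3.
The coefficient of k is -7.

-7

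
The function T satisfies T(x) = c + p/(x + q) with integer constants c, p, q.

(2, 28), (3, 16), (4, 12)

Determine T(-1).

-8

(T(x) − c)(x + q) = p for each data point; the three points give a linear system in c and q, then p follows.
Solving: c = 4, q = -1, p = 24, so T(x) = 4 + 24/(x − 1).
Then T(-1) = 4 + 24/(-2) = -8.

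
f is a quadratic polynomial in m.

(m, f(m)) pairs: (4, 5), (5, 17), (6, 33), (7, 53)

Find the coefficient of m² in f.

First differences: 12, 16, 20. Second differences: 4, 4.
Level-2 differences are constant, so f has degree 2.
Fitting a degree-2 polynomial gives f(m) = 2m² - 6m - 3.
The coefficient of m² is 2.

2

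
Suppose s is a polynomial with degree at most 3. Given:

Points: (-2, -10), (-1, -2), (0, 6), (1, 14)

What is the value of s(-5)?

-34

Write s(t) = at³ + bt² + ct + d; the 4 given values yield a linear system in the 4 coefficients.
Solving, the top 2 coefficients vanish, and s(t) = 8t + 6.
Then s(-5) = -34.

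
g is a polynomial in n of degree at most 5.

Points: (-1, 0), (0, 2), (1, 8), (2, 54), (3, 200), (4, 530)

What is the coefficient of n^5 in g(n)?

0

First differences: 2, 6, 46, 146, 330. Second differences: 4, 40, 100, 184. Third differences: 36, 60, 84. Fourth differences: 24, 24.
Level-4 differences are constant, so g has degree 4.
Fitting a degree-4 polynomial gives g(n) = n^4 + 4n³ + n² + 2.
The coefficient of n^5 is 0.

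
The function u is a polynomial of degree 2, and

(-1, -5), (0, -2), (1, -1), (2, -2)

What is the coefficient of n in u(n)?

2

First differences: 3, 1, -1. Second differences: -2, -2.
Level-2 differences are constant, so u has degree 2.
Fitting a degree-2 polynomial gives u(n) = -n² + 2n - 2.
The coefficient of n is 2.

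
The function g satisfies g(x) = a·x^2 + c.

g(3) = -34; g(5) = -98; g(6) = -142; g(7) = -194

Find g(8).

-254

From g(3) = -34 and g(5) = -98: 9a + c = -34 and 25a + c = -98.
Subtracting: 16a = -64, so a = -4; then c = -34 − (-4)·9 = 2.
So g(x) = -4x² + 2, and g(8) = -254.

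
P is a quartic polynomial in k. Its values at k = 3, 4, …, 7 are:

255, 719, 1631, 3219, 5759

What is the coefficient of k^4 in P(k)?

Write P(k) = ak^4 + bk³ + ck² + dk + e; the 5 given values yield a linear system in the 5 coefficients.
Solving, P(k) = 2k^4 + 2k³ + 6k² - 2k - 9.
The coefficient of k^4 is 2.

2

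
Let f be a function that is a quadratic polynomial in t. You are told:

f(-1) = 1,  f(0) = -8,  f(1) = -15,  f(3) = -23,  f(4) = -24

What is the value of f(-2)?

12

Write f(t) = at² + bt + c; the 5 given values yield a linear system in the 3 coefficients.
Solving, f(t) = t² - 8t - 8.
Then f(-2) = 12.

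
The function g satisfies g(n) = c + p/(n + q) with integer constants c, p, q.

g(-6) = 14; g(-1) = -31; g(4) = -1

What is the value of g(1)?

(g(n) − c)(n + q) = p for each data point; the three points give a linear system in c and q, then p follows.
Solving: c = 5, q = 2, p = -36, so g(n) = 5 − 36/(n + 2).
Then g(1) = 5 − 36/3 = -7.

-7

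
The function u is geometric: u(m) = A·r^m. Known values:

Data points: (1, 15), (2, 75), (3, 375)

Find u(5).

9375

Consecutive ratio: 75/15 = 5, and 375/75 = 5, so r = 5.
Then A·5^1 = 15 gives A = 3, and u(m) = 3·5^m.
u(5) = 3·5^5 = 9375.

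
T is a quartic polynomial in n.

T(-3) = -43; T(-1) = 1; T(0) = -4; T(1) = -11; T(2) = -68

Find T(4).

-764

Write T(n) = an^4 + bn³ + cn² + dn + e; the 5 given values yield a linear system in the 5 coefficients.
Solving, T(n) = -2n^4 - 4n³ + n² - 2n - 4.
Then T(4) = -764.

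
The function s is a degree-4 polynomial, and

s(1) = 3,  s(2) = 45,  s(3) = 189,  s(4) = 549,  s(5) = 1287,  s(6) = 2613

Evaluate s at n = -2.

First differences: 42, 144, 360, 738, 1326. Second differences: 102, 216, 378, 588. Third differences: 114, 162, 210. Fourth differences: 48, 48.
Level-4 differences are constant, so s has degree 4.
Fitting a degree-4 polynomial gives s(n) = 2n^4 - n³ + 7n² - 2n - 3.
Then s(-2) = 69.

69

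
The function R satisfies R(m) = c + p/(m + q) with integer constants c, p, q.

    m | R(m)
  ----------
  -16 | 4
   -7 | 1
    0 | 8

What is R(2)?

7

(R(m) − c)(m + q) = p for each data point; the three points give a linear system in c and q, then p follows.
Solving: c = 5, q = 4, p = 12, so R(m) = 5 + 12/(m + 4).
Then R(2) = 5 + 12/6 = 7.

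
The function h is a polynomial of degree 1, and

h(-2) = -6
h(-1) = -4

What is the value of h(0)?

-2

Write h(n) = an + b; the 2 given values yield a linear system in the 2 coefficients.
Solving, h(n) = 2n - 2.
Then h(0) = -2.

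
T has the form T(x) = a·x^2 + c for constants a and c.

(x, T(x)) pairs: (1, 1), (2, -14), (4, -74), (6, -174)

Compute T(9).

From T(1) = 1 and T(2) = -14: 1a + c = 1 and 4a + c = -14.
Subtracting: 3a = -15, so a = -5; then c = 1 − (-5)·1 = 6.
So T(x) = -5x² + 6, and T(9) = -399.

-399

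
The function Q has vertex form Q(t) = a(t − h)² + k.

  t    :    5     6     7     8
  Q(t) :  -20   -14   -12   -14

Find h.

First differences 6, 2, -2; second difference -4 = 2a, so a = -2.
Expanding, the t-coefficient is −2ah = 4h; matching it to the data gives h = 7, and then k = -12.
So Q(t) = -2(t − 7)² − 12.
Hence h = 7.

7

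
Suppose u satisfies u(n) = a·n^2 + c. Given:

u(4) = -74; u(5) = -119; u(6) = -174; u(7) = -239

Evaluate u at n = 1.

1

From u(4) = -74 and u(5) = -119: 16a + c = -74 and 25a + c = -119.
Subtracting: 9a = -45, so a = -5; then c = -74 − (-5)·16 = 6.
So u(n) = -5n² + 6, and u(1) = 1.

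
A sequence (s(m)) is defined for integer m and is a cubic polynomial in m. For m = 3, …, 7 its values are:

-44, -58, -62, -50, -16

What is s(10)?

Write s(m) = am³ + bm² + cm + d; the 5 given values yield a linear system in the 4 coefficients.
Solving, s(m) = m³ - 7m² - 2m - 2.
Then s(10) = 278.

278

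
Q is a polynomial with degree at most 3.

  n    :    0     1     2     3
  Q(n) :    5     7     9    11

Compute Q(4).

First differences: 2, 2, 2.
Level-1 differences are constant, so Q has degree 1.
Fitting a degree-1 polynomial gives Q(n) = 2n + 5.
Then Q(4) = 13.

13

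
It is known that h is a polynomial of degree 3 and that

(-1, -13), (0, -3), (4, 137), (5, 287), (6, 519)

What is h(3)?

Write h(k) = ak³ + bk² + ck + d; the 5 given values yield a linear system in the 4 coefficients.
Solving, h(k) = 3k³ - 4k² + 3k - 3.
Then h(3) = 51.

51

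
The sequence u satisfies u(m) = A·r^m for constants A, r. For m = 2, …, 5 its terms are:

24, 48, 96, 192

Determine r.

Consecutive ratio: 48/24 = 2, and 96/48 = 2, so r = 2.
Then A·2^2 = 24 gives A = 6, and u(m) = 6·2^m.

2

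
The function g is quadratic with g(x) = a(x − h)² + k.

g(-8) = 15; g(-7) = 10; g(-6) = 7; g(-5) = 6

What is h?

First differences -5, -3, -1; second difference 2 = 2a, so a = 1.
Expanding, the x-coefficient is −2ah = -2h; matching it to the data gives h = -5, and then k = 6.
So g(x) = 1(x + 5)² + 6.
Hence h = -5.

-5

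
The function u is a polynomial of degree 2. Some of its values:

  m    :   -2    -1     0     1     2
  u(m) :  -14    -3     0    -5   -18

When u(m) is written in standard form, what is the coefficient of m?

First differences: 11, 3, -5, -13. Second differences: -8, -8, -8.
Level-2 differences are constant, so u has degree 2.
Fitting a degree-2 polynomial gives u(m) = -4m² - m.
The coefficient of m is -1.

-1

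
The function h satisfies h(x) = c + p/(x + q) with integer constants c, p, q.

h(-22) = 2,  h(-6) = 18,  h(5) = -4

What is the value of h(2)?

-6

(h(x) − c)(x + q) = p for each data point; the three points give a linear system in c and q, then p follows.
Solving: c = 0, q = 4, p = -36, so h(x) = -36/(x + 4).
Then h(2) = 0 − 36/6 = -6.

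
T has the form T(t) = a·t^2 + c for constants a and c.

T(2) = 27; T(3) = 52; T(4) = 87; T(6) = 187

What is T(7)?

252

From T(2) = 27 and T(3) = 52: 4a + c = 27 and 9a + c = 52.
Subtracting: 5a = 25, so a = 5; then c = 27 − 5·4 = 7.
So T(t) = 5t² + 7, and T(7) = 252.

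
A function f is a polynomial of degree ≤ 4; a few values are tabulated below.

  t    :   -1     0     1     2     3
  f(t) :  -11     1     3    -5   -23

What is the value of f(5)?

First differences: 12, 2, -8, -18. Second differences: -10, -10, -10.
Level-2 differences are constant, so f has degree 2.
Fitting a degree-2 polynomial gives f(t) = -5t² + 7t + 1.
Then f(5) = -89.

-89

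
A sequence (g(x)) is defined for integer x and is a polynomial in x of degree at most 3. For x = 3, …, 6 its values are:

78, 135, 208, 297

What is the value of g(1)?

First differences: 57, 73, 89. Second differences: 16, 16.
Level-2 differences are constant, so g has degree 2.
Fitting a degree-2 polynomial gives g(x) = 8x² + x + 3.
Then g(1) = 12.

12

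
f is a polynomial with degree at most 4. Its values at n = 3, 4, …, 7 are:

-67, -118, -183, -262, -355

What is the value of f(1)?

-7

First differences: -51, -65, -79, -93. Second differences: -14, -14, -14.
Level-2 differences are constant, so f has degree 2.
Fitting a degree-2 polynomial gives f(n) = -7n² - 2n + 2.
Then f(1) = -7.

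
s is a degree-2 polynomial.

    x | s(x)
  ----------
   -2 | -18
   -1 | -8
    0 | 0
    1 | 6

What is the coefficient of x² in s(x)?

-1

First differences: 10, 8, 6. Second differences: -2, -2.
Level-2 differences are constant, so s has degree 2.
Fitting a degree-2 polynomial gives s(x) = -x² + 7x.
The coefficient of x² is -1.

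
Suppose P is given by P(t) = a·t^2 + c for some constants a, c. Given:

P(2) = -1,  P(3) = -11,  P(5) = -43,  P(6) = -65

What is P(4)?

From P(2) = -1 and P(3) = -11: 4a + c = -1 and 9a + c = -11.
Subtracting: 5a = -10, so a = -2; then c = -1 − (-2)·4 = 7.
So P(t) = -2t² + 7, and P(4) = -25.

-25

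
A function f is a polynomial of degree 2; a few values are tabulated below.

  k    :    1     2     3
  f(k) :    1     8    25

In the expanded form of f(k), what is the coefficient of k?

Write f(k) = ak² + bk + c; the 3 given values yield a linear system in the 3 coefficients.
Solving, f(k) = 5k² - 8k + 4.
The coefficient of k is -8.

-8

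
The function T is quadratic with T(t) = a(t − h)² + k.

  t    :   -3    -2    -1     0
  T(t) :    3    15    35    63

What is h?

-4

First differences 12, 20, 28; second difference 8 = 2a, so a = 4.
Expanding, the t-coefficient is −2ah = -8h; matching it to the data gives h = -4, and then k = -1.
So T(t) = 4(t + 4)² − 1.
Hence h = -4.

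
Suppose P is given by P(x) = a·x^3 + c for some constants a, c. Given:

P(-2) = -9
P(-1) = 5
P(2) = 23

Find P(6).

From P(-2) = -9 and P(-1) = 5: -8a + c = -9 and -1a + c = 5.
Subtracting: 7a = 14, so a = 2; then c = -9 − 2·(-8) = 7.
So P(x) = 2x³ + 7, and P(6) = 439.

439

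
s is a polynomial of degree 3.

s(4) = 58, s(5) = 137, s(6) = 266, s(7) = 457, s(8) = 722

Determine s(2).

2

First differences: 79, 129, 191, 265. Second differences: 50, 62, 74. Third differences: 12, 12.
Level-3 differences are constant, so s has degree 3.
Fitting a degree-3 polynomial gives s(n) = 2n³ - 5n² + 2n + 2.
Then s(2) = 2.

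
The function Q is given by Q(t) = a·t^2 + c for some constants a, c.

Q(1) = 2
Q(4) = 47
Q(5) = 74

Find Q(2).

11

From Q(1) = 2 and Q(4) = 47: 1a + c = 2 and 16a + c = 47.
Subtracting: 15a = 45, so a = 3; then c = 2 − 3·1 = -1.
So Q(t) = 3t² − 1, and Q(2) = 11.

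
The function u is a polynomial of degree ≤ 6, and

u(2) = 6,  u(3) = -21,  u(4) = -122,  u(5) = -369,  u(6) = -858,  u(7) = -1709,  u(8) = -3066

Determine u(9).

Write u(k) = ak^6 + bk^5 + ck^4 + dk³ + ek² + pk + q; the 7 given values yield a linear system in the 7 coefficients.
Solving, the top 2 coefficients vanish, and u(k) = -k^4 + 2k³ + 6.
Then u(9) = -5097.

-5097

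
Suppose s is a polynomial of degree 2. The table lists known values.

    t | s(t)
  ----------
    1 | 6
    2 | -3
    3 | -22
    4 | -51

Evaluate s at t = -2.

First differences: -9, -19, -29. Second differences: -10, -10.
Level-2 differences are constant, so s has degree 2.
Fitting a degree-2 polynomial gives s(t) = -5t² + 6t + 5.
Then s(-2) = -27.

-27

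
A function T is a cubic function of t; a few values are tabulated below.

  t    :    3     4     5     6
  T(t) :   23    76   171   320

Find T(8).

828

Write T(t) = at³ + bt² + ct + d; the 4 given values yield a linear system in the 4 coefficients.
Solving, T(t) = 2t³ - 3t² - 4.
Then T(8) = 828.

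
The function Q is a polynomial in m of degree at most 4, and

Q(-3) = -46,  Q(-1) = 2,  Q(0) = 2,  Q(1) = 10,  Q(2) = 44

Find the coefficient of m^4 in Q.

0

Write Q(m) = am^4 + bm³ + cm² + dm + e; the 5 given values yield a linear system in the 5 coefficients.
Solving, the leading coefficient vanishes, and Q(m) = 3m³ + 4m² + m + 2.
The coefficient of m^4 is 0.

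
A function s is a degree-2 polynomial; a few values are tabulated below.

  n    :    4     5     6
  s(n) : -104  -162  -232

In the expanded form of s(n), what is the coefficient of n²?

-6

Write s(n) = an² + bn + c; the 3 given values yield a linear system in the 3 coefficients.
Solving, s(n) = -6n² - 4n + 8.
The coefficient of n² is -6.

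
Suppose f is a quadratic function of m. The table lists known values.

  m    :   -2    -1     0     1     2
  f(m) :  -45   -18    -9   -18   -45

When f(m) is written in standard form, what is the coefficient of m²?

-9

Write f(m) = am² + bm + c; the 5 given values yield a linear system in the 3 coefficients.
Solving, f(m) = -9m² - 9.
The coefficient of m² is -9.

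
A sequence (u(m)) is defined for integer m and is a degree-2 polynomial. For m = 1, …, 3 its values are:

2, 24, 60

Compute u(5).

Write u(m) = am² + bm + c; the 3 given values yield a linear system in the 3 coefficients.
Solving, u(m) = 7m² + m - 6.
Then u(5) = 174.

174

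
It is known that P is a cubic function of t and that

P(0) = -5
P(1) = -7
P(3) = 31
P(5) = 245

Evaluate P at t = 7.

Write P(t) = at³ + bt² + ct + d; the 4 given values yield a linear system in the 4 coefficients.
Solving, P(t) = 3t³ - 5t² - 5.
Then P(7) = 779.

779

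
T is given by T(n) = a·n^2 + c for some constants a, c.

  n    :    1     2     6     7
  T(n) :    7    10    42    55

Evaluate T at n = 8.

From T(1) = 7 and T(2) = 10: 1a + c = 7 and 4a + c = 10.
Subtracting: 3a = 3, so a = 1; then c = 7 − 1·1 = 6.
So T(n) = 1n² + 6, and T(8) = 70.

70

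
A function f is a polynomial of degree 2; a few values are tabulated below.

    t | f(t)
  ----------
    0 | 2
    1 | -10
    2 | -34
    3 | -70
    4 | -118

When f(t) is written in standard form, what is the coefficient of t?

-6

First differences: -12, -24, -36, -48. Second differences: -12, -12, -12.
Level-2 differences are constant, so f has degree 2.
Fitting a degree-2 polynomial gives f(t) = -6t² - 6t + 2.
The coefficient of t is -6.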